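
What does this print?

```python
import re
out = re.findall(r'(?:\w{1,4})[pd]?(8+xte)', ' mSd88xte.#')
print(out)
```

['8xte']

The pattern matches 1 to 4 of a word character (non-capturing group); then optionally one of [pd]; then one or more of a literal '8', then the literal 'xte' (captured).
With a single group, `findall` returns only what that group captured — 1 item.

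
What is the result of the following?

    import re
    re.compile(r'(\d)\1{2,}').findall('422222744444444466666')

['2', '4', '6']

After group 1 captures some text, `\1` only succeeds where that same text appears again.
`findall` collects group 1 from each match (3 total).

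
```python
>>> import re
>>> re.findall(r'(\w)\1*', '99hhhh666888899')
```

['9', 'h', '6', '8', '9']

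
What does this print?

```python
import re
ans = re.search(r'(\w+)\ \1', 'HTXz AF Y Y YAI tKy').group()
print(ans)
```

After group 1 captures some text, `\1` only succeeds where that same text appears again.
The match spans [8:11] → 'Y Y'.

Y Y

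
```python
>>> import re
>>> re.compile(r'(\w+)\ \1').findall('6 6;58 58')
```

['6', '58']

After group 1 captures some text, `\1` only succeeds where that same text appears again.
Walking the string: at [0:3] match '6 6', group 1 = '6'; at [4:9] match '58 58', group 1 = '58'.
One capturing group, so `findall` returns just the captured substring from each match — 2 in all.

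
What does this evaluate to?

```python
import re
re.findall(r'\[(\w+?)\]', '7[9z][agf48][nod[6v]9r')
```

['9z', 'agf48', '6v']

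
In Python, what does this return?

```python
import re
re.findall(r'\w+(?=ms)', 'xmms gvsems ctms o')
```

The `(?=…)`/`(?<=…)` assertion just peeks at neighbouring text; it doesn't advance the match position.
Walking the string: at [0:2] → 'xm'; at [5:9] → 'gvse'; at [12:14] → 'ct'.
With no groups in the pattern, `findall` gives back each whole match — 3 here.

['xm', 'gvse', 'ct']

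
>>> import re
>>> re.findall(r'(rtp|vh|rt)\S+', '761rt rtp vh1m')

['rt', 'vh']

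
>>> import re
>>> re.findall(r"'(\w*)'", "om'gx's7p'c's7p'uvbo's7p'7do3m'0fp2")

['gx', 'c', 'uvbo', '7do3m']

Matches: at [2:6] match "'gx'", group 1 = 'gx'; at [9:12] match "'c'", group 1 = 'c'; at [15:21] match "'uvbo'", group 1 = 'uvbo'; at [24:31] match "'7do3m'", group 1 = '7do3m'.
Because there's exactly one group, `findall` drops the full match and keeps group 1 from each hit.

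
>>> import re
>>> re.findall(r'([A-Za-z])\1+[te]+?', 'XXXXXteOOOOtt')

A backreference is literal: `\1` must see the identical characters the first group matched.
Because there's exactly one group, `findall` drops the full match and keeps group 1 from each hit.

['X', 'O']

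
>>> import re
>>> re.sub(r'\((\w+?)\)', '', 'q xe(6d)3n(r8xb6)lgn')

'q xe3nlgn'

Matches: at [4:8] → '(6d)'; at [10:17] → '(r8xb6)'.
`sub` substitutes '' at each match site.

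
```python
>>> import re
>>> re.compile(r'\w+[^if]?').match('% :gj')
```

None

`match` is anchored at position 0; if the pattern doesn't fit there, it returns None.
Here the pattern fails at index 0, so the call returns None.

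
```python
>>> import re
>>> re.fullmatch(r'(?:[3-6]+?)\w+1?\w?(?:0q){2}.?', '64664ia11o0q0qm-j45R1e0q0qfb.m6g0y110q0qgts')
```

This matches one or more of a character in [3-6] (lazy) (non-capturing group); then one or more of a word character; then optionally the literal '1', then optionally a word character, then the literal '0q' repeated 2 times; then optionally any character.
For `fullmatch`, every character of the input must be accounted for by the pattern.
Here there's no way to consume every character, so the call returns None.

None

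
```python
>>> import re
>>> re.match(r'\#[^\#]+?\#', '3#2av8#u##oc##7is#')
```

None

`match` is anchored at position 0; if the pattern doesn't fit there, it returns None.
Here position 0 doesn't satisfy it, so the call returns None.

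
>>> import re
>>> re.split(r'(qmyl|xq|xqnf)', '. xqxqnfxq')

['. ', 'xq', '', 'xq', 'nf', 'xq', '']

The regex engine tests alternatives in the order written; an earlier branch that matches wins even if a later one would match more.
`re.split` interleaves the captured-group text with the surrounding fragments.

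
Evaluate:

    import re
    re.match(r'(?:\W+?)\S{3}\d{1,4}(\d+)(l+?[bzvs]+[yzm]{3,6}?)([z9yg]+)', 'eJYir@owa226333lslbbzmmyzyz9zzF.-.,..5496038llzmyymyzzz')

None

`match` is anchored at position 0; if the pattern doesn't fit there, it returns None.
Here the pattern fails at index 0, so the call returns None.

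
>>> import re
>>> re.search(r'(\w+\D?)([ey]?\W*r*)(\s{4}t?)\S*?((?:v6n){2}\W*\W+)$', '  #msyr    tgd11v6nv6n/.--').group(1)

'msyr'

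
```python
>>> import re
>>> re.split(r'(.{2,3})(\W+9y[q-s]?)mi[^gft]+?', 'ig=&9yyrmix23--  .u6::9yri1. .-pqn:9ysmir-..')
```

['ig=&9yyrmix23--  .u6::9yri1. .-', 'pqn', ':9ys', '-..']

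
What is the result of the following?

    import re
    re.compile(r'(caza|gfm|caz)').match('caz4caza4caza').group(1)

`match` is anchored at position 0; if the pattern doesn't fit there, it returns None.
The match spans [0:3] → 'caz'.
Captured: group 1 = 'caz'.

'caz'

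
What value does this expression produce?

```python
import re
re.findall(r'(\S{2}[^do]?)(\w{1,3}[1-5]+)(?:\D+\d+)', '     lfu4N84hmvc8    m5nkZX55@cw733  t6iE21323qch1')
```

[('lfu', '4N84'), ('m5n', 'kZX55'), ('t6i', 'E21323')]

The pattern matches exactly 2 of a non-whitespace character, then optionally any character except [do] (captured); then 1 to 3 of a word character, then one or more of a character in [1-5] (captured); then one or more of a non-digit, then one or more of a digit (non-capturing group).
Scanning left to right: at [5:17] match 'lfu4N84hmvc8', groups = ('lfu', '4N84'); at [21:35] match 'm5nkZX55@cw733', groups = ('m5n', 'kZX55'); at [37:50] match 't6iE21323qch1', groups = ('t6i', 'E21323').
Multiple groups make `findall` return tuples — one 2-tuple for each match.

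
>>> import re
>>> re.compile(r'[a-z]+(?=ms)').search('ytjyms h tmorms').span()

Because the assertion is zero-width, the text it checks is not consumed and won't appear in the result.
The match spans [0:4] → 'ytjy'.

(0, 4)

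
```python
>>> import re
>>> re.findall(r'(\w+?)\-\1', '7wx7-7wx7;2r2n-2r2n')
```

['7wx7', '2r2n']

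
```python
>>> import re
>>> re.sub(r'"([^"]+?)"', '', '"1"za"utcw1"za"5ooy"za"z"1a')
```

'zazaza1a'

Matches: at [0:3] → '"1"'; at [5:12] → '"utcw1"'; at [14:20] → '"5ooy"'; at [22:25] → '"z"'.
Each match is replaced by ''.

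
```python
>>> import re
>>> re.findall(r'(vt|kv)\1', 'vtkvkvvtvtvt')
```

A backreference is literal: `\1` must see the identical characters the first group matched.
Scanning left to right: at [2:6] match 'kvkv', group 1 = 'kv'; at [6:10] match 'vtvt', group 1 = 'vt'.
One capturing group, so `findall` returns just the captured substring from each match — 2 in all.

['kv', 'vt']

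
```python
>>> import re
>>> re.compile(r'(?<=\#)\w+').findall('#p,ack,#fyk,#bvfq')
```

['p', 'fyk', 'bvfq']

Lookahead/lookbehind check context without consuming it, so the matched span excludes the asserted characters.
No capturing groups, so `findall` returns the 3 full match strings.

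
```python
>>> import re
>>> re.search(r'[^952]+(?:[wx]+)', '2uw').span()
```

The pattern matches one or more of any character except [952]; then one or more of one of [wx] (non-capturing group).
Unlike `match`, `search` isn't anchored — it looks for the pattern anywhere in the string.
The match spans [1:3] → 'uw'.

(1, 3)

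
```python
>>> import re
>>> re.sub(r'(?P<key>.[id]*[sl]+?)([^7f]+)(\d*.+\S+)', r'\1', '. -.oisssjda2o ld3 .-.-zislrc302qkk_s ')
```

'. -.ois '

Pattern: any character, then zero or more of one of [id], then one or more of one of [sl] (lazy) (captured as 'key'); then one or more of any character except [7f] (captured); then zero or more of a digit, then one or more of any character, then one or more of a non-whitespace character (captured).
The replacement refers to a captured group, so each match is rewritten using its own captured text.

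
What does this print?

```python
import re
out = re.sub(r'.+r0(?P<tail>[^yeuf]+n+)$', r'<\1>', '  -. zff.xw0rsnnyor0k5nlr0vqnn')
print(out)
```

The pattern matches one or more of any character, then the literal 'r0'; then one or more of any character except [yeuf], then one or more of a literal 'n' (captured as 'tail'); then anchored at the end.
Matches: at [0:30] → '  -. zff.xw0rsnnyor0k5nlr0vqnn'.
`\1` in the replacement pulls in group 1's text for each match.

<vqnn>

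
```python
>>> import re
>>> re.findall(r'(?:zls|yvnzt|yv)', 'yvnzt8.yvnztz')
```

['yvnzt', 'yvnzt']

Alternation isn't longest-match — the leftmost alternative that fits at this position is chosen.
With no groups in the pattern, `findall` gives back each whole match — 2 here.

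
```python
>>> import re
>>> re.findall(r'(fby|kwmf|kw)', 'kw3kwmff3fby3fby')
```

['kw', 'kwmf', 'fby', 'fby']

`|` is ordered: at each position the engine commits to the first alternative that works.
Walking the string: at [0:2] match 'kw', group 1 = 'kw'; at [3:7] match 'kwmf', group 1 = 'kwmf'; at [9:12] match 'fby', group 1 = 'fby'; at [13:16] match 'fby', group 1 = 'fby'.
One capturing group, so `findall` returns just the captured substring from each match — 4 in all.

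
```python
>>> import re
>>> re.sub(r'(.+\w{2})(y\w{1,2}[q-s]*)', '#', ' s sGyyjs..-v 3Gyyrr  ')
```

This matches one or more of any character, then exactly 2 of a word character (captured); then a literal 'y', then 1 to 2 of a word character, then zero or more of a character in [q-s] (captured).
Matches: at [0:20] → ' s sGyyjs..-v 3Gyyrr'.
Every occurrence is swapped for '#'.

'#  '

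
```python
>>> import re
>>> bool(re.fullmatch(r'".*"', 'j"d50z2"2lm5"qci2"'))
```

False

`fullmatch` succeeds only if the pattern covers the string from start to end.
Here the pattern can't cover the whole string, so the call returns None, and `bool(None)` is False.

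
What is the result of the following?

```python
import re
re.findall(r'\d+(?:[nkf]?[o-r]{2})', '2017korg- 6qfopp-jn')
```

This matches one or more of a digit; then optionally one of [nkf], then exactly 2 of a character in [o-r] (non-capturing group).
Since nothing is captured, `findall` lists the 1 matched substring directly.

['2017kor']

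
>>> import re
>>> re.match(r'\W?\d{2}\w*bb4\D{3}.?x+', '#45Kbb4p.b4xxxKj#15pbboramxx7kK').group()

This matches optionally a non-word character, then exactly 2 of a digit; then zero or more of a word character; then the literal 'bb4', then exactly 3 of a non-digit, then optionally any character; then one or more of a literal 'x'.
With `match`, the pattern is implicitly anchored at the beginning.
The match spans [0:14] → '#45Kbb4p.b4xxx'.

'#45Kbb4p.b4xxx'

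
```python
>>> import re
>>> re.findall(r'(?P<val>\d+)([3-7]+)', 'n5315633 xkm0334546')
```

Pattern: one or more of a digit (captured as 'val'); then one or more of a character in [3-7] (captured).
Scanning left to right: at [1:8] match '5315633', groups = ('531563', '3'); at [12:19] match '0334546', groups = ('033454', '6').
2 groups means each result is a tuple of 2 captured strings — 2 here.

[('531563', '3'), ('033454', '6')]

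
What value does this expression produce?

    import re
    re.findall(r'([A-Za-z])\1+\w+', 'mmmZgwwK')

['m']

A backreference is literal: `\1` must see the identical characters the first group matched.
Matches: at [0:8] match 'mmmZgwwK', group 1 = 'm'.
Because there's exactly one group, `findall` drops the full match and keeps group 1 from the one hit.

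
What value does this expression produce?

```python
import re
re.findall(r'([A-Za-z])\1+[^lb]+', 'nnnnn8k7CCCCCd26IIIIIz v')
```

['n']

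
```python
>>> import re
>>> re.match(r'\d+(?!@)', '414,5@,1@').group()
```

'414'

The negative lookahead/lookbehind blocks any match where the forbidden context is present.
`re.match` won't scan ahead — the pattern has to work from the very first character.
The match spans [0:3] → '414'.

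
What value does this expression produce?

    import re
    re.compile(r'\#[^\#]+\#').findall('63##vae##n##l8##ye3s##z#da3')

['#vae#', '#n#', '#l8#', '#ye3s#', '#z#']

`findall` yields the raw match text (5 of them) because the pattern has no groups.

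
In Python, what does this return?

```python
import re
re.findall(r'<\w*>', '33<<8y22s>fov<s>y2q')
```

With no groups in the pattern, `findall` gives back each whole match — 2 here.

['<8y22s>', '<s>']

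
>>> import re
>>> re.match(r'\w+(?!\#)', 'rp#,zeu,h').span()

(0, 1)

`(?!…)`/`(?<!…)` only lets a position through if the neighbouring text does NOT match; no characters are consumed.
With `match`, the pattern is implicitly anchored at the beginning.
The match spans [0:1] → 'r'.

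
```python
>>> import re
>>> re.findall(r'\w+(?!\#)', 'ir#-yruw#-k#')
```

['i', 'yru']

`(?!…)`/`(?<!…)` only lets a position through if the neighbouring text does NOT match; no characters are consumed.
Walking the string: at [0:1] → 'i'; at [4:7] → 'yru'.
Since nothing is captured, `findall` lists the 2 matched substrings directly.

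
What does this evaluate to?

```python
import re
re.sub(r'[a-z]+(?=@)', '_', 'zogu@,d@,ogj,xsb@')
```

The positive lookaround only admits positions where the adjacent text matches; those characters stay outside the span.
Matches: at [0:4] → 'zogu'; at [6:7] → 'd'; at [13:16] → 'xsb'.
Each match is replaced by '_'.

'_@,_@,ogj,_@'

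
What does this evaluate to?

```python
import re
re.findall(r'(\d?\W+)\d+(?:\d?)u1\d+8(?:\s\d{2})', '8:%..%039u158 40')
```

['8:%..%']

The pattern matches optionally a digit, then one or more of a non-word character (captured); then one or more of a digit; then optionally a digit (non-capturing group); then the literal 'u1', then one or more of a digit, then the literal '8'; then whitespace, then exactly 2 of a digit (non-capturing group).
`findall` collects group 1 from the one match (1 total).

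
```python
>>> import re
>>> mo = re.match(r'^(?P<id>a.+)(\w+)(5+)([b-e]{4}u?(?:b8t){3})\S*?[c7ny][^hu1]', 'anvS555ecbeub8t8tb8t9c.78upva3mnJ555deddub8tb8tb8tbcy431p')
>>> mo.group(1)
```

'anvS555ecbeub8t8tb8t9c.78upva3mnJ5'

The match spans [0:53] → 'anvS555ecbeub8t8tb8t9c.78upva3mnJ555deddub8tb8tb8tbcy'.
Captured: group 1 = 'anvS555ecbeub8t8tb8t9c.78upva3mnJ5', group 2 = '5', group 3 = '5', group 4 = 'deddub8tb8tb8t'.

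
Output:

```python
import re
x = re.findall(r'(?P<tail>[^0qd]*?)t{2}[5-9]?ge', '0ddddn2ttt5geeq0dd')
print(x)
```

['n2t']

This matches zero or more of any character except [0qd] (lazy) (captured as 'tail'); then exactly 2 of a literal 't', then optionally a character in [5-9], then the literal 'ge'.
Scanning left to right: at [5:13] match 'n2ttt5ge', group 1 = 'n2t'.
With a single group, `findall` returns only what that group captured — 1 item.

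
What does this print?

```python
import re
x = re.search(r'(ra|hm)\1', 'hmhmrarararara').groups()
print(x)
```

The match spans [0:4] → 'hmhm'.
Captured: group 1 = 'hm'.

('hm',)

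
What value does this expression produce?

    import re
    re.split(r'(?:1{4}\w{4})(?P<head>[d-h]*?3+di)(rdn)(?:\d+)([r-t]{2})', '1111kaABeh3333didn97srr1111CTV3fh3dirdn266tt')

This matches exactly 4 of a literal '1', then exactly 4 of a word character (non-capturing group); then zero or more of a character in [d-h] (lazy), then one or more of a literal '3', then the literal 'di' (captured as 'head'); then a literal 'r', then the literal 'dn' (captured); then one or more of a digit (non-capturing group); then exactly 2 of a character in [r-t] (captured).
Matches to split on: at [23:44] → '1111CTV3fh3dirdn266tt'.
Because the pattern has a capturing group, `split` also inserts each captured text between the pieces.

['1111kaABeh3333didn97srr', 'fh3di', 'rdn', 'tt', '']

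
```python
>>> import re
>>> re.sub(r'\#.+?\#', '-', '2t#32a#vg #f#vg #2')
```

'2t-vg -vg #2'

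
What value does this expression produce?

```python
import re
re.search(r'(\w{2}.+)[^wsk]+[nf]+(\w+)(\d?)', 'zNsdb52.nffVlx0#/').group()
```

Pattern: exactly 2 of a word character, then one or more of any character (captured); then one or more of any character except [wsk]; then one or more of one of [nf]; then one or more of a word character (captured); then optionally a digit (captured).
The match spans [0:15] → 'zNsdb52.nffVlx0'.

'zNsdb52.nffVlx0'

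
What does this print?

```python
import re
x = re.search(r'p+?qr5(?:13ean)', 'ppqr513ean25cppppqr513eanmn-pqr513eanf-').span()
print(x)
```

(0, 10)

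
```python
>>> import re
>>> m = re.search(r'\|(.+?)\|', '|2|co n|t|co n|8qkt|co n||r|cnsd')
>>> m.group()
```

'|2|'

The match spans [0:3] → '|2|'.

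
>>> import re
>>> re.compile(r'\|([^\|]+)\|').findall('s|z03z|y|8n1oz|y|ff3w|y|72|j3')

['z03z', '8n1oz', 'ff3w', '72']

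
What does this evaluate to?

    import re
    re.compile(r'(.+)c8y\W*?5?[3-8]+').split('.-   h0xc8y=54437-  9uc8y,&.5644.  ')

Pattern: one or more of any character (captured); then the literal 'c8y', then zero or more of a non-word character (lazy); then optionally a literal '5', then one or more of a character in [3-8].
The group in the pattern means `split` returns the separators' captures alongside the pieces.

['', '.-   h0xc8y=54437-  9u', '.  ']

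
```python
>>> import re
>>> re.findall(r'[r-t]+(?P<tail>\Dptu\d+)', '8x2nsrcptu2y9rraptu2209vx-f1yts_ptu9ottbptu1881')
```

One capturing group, so `findall` returns just the captured substring from each match — 4 in all.

['cptu2', 'aptu2209', '_ptu9', 'bptu1881']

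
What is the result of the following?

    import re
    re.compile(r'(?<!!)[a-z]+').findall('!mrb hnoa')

The negative lookahead/lookbehind blocks any match where the forbidden context is present.
`findall` yields the raw match text (2 of them) because the pattern has no groups.

['rb', 'hnoa']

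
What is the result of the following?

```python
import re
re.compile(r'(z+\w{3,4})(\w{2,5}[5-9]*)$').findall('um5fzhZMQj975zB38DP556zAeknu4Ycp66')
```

[('zAekn', 'u4Ycp66')]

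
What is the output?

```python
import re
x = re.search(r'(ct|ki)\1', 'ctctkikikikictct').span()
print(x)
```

`\1` has to match the exact text group 1 already captured.
`re.search` tries every starting position until one works.
The match spans [0:4] → 'ctct'.
Captured: group 1 = 'ct'.

(0, 4)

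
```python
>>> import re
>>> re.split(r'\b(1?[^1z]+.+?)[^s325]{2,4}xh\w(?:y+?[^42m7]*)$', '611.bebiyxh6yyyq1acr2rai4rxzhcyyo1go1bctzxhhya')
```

['', '611.bebiyxh6yyyq1acr2rai4rxzhcyyo1go1', '']

Because the quantifier is non-greedy, it stops expanding at the earliest point where the rest of the pattern can succeed.
With a capturing group present, the delimiter's captured portion is kept in the result list.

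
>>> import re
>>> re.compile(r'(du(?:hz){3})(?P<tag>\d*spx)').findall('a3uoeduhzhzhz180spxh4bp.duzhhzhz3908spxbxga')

[('duhzhzhz', '180spx')]

This matches the literal 'du', then the literal 'hz' repeated 3 times (captured); then zero or more of a digit, then the literal 'spx' (captured as 'tag').
Matches: at [5:19] match 'duhzhzhz180spx', groups = ('duhzhzhz', '180spx').
Multiple groups make `findall` return tuples — one 2-tuple for the one match.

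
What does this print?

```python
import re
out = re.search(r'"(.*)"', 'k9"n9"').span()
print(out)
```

Unlike `match`, `search` isn't anchored — it looks for the pattern anywhere in the string.
The match spans [2:6] → '"n9"'.
Captured: group 1 = 'n9'.

(2, 6)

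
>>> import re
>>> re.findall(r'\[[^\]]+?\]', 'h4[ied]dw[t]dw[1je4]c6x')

['[ied]', '[t]', '[1je4]']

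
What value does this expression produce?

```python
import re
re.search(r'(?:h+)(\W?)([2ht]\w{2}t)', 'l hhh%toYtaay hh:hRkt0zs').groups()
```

('%', 'toYt')

The pattern matches one or more of a literal 'h' (non-capturing group); then optionally a non-word character (captured); then one of [2ht], then exactly 2 of a word character, then a literal 't' (captured).
Unlike `match`, `search` isn't anchored — it looks for the pattern anywhere in the string.
The match spans [2:10] → 'hhh%toYt'.
Captured: group 1 = '%', group 2 = 'toYt'.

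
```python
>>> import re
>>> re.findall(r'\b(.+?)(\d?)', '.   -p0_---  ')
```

[('p', '0'), ('-', '')]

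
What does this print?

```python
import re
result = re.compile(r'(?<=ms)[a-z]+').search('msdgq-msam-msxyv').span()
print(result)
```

Lookahead/lookbehind check context without consuming it, so the matched span excludes the asserted characters.
`search` walks the string left to right and returns the first match it finds.
The match spans [2:5] → 'dgq'.

(2, 5)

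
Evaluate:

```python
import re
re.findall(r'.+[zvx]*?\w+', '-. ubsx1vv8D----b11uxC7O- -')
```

The pattern matches one or more of any character, then zero or more of one of [zvx] (lazy); then one or more of a word character.
`findall` yields the raw match text (1 of them) because the pattern has no groups.

['-. ubsx1vv8D----b11uxC7O']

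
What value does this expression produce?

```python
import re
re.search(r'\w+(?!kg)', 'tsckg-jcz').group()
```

'tsckg'

The negative lookahead/lookbehind blocks any match where the forbidden context is present.
Unlike `match`, `search` isn't anchored — it looks for the pattern anywhere in the string.
The match spans [0:5] → 'tsckg'.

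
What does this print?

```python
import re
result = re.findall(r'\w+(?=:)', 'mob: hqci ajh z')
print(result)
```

The lookaround is zero-width — it requires the adjacent text to match without consuming it, so the asserted text isn't part of the match.
`findall` yields the raw match text (1 of them) because the pattern has no groups.

['mob']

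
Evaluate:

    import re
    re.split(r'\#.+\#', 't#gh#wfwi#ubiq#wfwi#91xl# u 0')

['t', ' u 0']

Matches to split on: at [1:25] → '#gh#wfwi#ubiq#wfwi#91xl#'.
Each match becomes a cut point; 2 segments remain.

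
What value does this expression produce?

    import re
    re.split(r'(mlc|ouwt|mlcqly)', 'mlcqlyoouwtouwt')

['', 'mlc', 'qlyo', 'ouwt', '', 'ouwt', '']

Alternation isn't longest-match — the leftmost alternative that fits at this position is chosen.
Matches to split on: at [0:3] → 'mlc'; at [7:11] → 'ouwt'; at [11:15] → 'ouwt'.
`re.split` interleaves the captured-group text with the surrounding fragments.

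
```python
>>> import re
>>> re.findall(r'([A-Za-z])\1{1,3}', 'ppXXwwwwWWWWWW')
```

['p', 'X', 'w', 'W', 'W']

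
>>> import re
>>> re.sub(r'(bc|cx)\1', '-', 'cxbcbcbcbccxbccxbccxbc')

'cx--cxbccxbccxbc'

`\1` has to match the exact text group 1 already captured.
Matches: at [2:6] → 'bcbc'; at [6:10] → 'bcbc'.
Every occurrence is swapped for '-'.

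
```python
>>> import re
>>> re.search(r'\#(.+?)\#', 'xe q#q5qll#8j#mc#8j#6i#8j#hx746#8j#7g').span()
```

With the lazy modifier that quantifier settles for the fewest repetitions that let the rest of the pattern succeed (the atoms after it are unaffected and can still be greedy).
The match spans [4:11] → '#q5qll#'.

(4, 11)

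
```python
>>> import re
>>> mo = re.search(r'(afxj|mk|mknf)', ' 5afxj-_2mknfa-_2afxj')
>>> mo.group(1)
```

'afxj'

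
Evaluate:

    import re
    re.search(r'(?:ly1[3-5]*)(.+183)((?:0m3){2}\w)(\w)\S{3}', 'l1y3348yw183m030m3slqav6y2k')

Pattern: the literal 'ly1', then zero or more of a character in [3-5] (non-capturing group); then one or more of any character, then the literal '183' (captured); then the literal '0m3' repeated 2 times, then a word character (captured); then a word character (captured); then exactly 3 of a non-whitespace character.
`re.search` tries every starting position until one works.
Here nothing in the string fits, so the call returns None.

None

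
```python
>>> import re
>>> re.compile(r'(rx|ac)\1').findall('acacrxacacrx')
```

['ac', 'ac']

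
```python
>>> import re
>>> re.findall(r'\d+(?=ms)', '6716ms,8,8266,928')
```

Because the assertion is zero-width, the text it checks is not consumed and won't appear in the result.
Since nothing is captured, `findall` lists the 1 matched substring directly.

['6716']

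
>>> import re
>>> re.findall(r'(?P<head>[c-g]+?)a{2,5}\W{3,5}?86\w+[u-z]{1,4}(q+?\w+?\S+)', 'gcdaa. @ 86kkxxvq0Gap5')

The pattern matches one or more of a character in [c-g] (lazy) (captured as 'head'); then 2 to 5 of the literal 'a', then 3 to 5 of a non-word character (lazy); then the literal '86', then one or more of a word character, then 1 to 4 of a character in [u-z]; then one or more of a literal 'q' (lazy), then one or more of a word character (lazy), then one or more of a non-whitespace character (captured).
With 2 capturing groups, `findall` returns a 2-tuple per match.

[('gcd', 'q0Gap5')]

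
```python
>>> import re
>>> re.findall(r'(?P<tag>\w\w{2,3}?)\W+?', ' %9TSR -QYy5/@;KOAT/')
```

['9TSR', 'QYy5', 'KOAT']

This matches a word character, then 2 to 3 of a word character (lazy) (captured as 'tag'); then one or more of a non-word character (lazy).
Matches: at [2:7] match '9TSR ', group 1 = '9TSR'; at [8:13] match 'QYy5/', group 1 = 'QYy5'; at [15:20] match 'KOAT/', group 1 = 'KOAT'.
One capturing group, so `findall` returns just the captured substring from each match — 3 in all.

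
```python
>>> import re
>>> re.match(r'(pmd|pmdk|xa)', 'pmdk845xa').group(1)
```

'pmd'

The match spans [0:3] → 'pmd'.
Captured: group 1 = 'pmd'.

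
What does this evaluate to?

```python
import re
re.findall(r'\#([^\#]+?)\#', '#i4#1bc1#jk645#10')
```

['i4', 'jk645']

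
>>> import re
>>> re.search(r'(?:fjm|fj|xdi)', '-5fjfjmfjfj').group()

Unlike `match`, `search` isn't anchored — it looks for the pattern anywhere in the string.
The match spans [2:4] → 'fj'.

'fj'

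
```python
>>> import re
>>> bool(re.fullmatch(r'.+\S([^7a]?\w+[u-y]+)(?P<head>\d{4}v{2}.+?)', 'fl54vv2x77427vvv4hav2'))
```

Pattern: one or more of any character, then a non-whitespace character; then optionally any character except [7a], then one or more of a word character, then one or more of a character in [u-y] (captured); then exactly 4 of a digit, then exactly 2 of the literal 'v', then one or more of any character (lazy) (captured as 'head').
For `fullmatch`, every character of the input must be accounted for by the pattern.
Here there's no way to consume every character, so the call returns None, and `bool(None)` is False.

False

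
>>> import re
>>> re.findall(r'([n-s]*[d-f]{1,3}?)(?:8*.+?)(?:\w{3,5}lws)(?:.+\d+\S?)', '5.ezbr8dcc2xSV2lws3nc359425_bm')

['e']

Pattern: zero or more of a character in [n-s], then 1 to 3 of a character in [d-f] (lazy) (captured); then zero or more of the literal '8', then one or more of any character (lazy) (non-capturing group); then 3 to 5 of a word character, then the literal 'lws' (non-capturing group); then one or more of any character, then one or more of a digit, then optionally a non-whitespace character (non-capturing group).
Matches: at [2:28] match 'ezbr8dcc2xSV2lws3nc359425_', group 1 = 'e'.
`findall` collects group 1 from the one match (1 total).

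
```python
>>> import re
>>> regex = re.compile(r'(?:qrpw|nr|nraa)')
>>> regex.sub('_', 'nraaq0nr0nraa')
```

The regex engine tests alternatives in the order written; an earlier branch that matches wins even if a later one would match more.
`sub` substitutes '_' at each match site.

'_aaq0_0_aa'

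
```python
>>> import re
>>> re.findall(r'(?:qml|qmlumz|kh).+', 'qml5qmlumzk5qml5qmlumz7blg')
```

['qml5qmlumzk5qml5qmlumz7blg']

`findall` yields the raw match text (1 of them) because the pattern has no groups.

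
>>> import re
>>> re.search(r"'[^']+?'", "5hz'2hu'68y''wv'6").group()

The match spans [3:8] → "'2hu'".

"'2hu'"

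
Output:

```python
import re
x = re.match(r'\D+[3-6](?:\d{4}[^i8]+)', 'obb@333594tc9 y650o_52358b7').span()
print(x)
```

This matches one or more of a non-digit, then a character in [3-6]; then exactly 4 of a digit, then one or more of any character except [i8] (non-capturing group).
`re.match` only tries the pattern at the start of the string.
The match spans [0:24] → 'obb@333594tc9 y650o_5235'.

(0, 24)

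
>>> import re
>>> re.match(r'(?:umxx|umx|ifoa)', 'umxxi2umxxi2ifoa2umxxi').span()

(0, 4)

Alternation isn't longest-match — the leftmost alternative that fits at this position is chosen.
With `match`, the pattern is implicitly anchored at the beginning.
The match spans [0:4] → 'umxx'.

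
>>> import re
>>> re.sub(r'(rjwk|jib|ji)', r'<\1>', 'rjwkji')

'<rjwk><ji>'

The replacement refers to a captured group, so each match is rewritten using its own captured text.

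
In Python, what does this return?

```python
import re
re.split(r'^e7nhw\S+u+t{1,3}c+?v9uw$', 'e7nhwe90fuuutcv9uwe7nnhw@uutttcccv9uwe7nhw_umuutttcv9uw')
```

['', '']

This matches anchored at the start of the string; then the literal 'e', then the literal '7n'; then the literal 'hw', then one or more of a non-whitespace character; then one or more of a literal 'u'; then 1 to 3 of the literal 't', then one or more of the literal 'c' (lazy); then the literal 'v9u', then the literal 'w'; then anchored at the end.
Matches to split on: at [0:55] → 'e7nhwe90fuuutcv9uwe7nnhw@uutttcccv9uwe7nhw_umuutttcv9uw'.
Splitting on the pattern gives 2 pieces.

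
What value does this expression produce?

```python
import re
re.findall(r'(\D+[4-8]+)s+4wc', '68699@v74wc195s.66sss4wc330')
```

['s.66']

Pattern: one or more of a non-digit, then one or more of a character in [4-8] (captured); then one or more of the literal 's', then the literal '4wc'.
Matches: at [14:24] match 's.66sss4wc', group 1 = 's.66'.
`findall` collects group 1 from the one match (1 total).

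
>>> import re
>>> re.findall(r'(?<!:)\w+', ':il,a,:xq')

['l', 'a', 'q']

`(?!…)`/`(?<!…)` only lets a position through if the neighbouring text does NOT match; no characters are consumed.
Scanning left to right: at [2:3] → 'l'; at [4:5] → 'a'; at [8:9] → 'q'.
Since nothing is captured, `findall` lists the 3 matched substrings directly.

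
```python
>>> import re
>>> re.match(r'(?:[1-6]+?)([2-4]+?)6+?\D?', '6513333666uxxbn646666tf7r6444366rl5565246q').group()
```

The pattern matches one or more of a character in [1-6] (lazy) (non-capturing group); then one or more of a character in [2-4] (lazy) (captured); then one or more of the literal '6' (lazy), then optionally a non-digit.
A non-greedy quantifier consumes as few characters as it can — just enough that the remainder of the pattern still matches from where it stops; whatever follows it matches normally.
`re.match` won't scan ahead — the pattern has to work from the very first character.
The match spans [0:8] → '65133336'.
Captured: group 1 = '3333'.

'65133336'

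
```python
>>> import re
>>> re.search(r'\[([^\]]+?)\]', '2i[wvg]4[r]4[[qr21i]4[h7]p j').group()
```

'[wvg]'

The match spans [2:7] → '[wvg]'.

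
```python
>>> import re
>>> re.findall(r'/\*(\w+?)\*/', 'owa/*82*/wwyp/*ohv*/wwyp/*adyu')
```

['82', 'ohv']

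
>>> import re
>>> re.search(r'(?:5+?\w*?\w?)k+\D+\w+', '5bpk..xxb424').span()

This matches one or more of a literal '5' (lazy), then zero or more of a word character (lazy), then optionally a word character (non-capturing group); then one or more of a literal 'k'; then one or more of a non-digit; then one or more of a word character.
`re.search` scans for the first position where the pattern succeeds.
The match spans [0:12] → '5bpk..xxb424'.

(0, 12)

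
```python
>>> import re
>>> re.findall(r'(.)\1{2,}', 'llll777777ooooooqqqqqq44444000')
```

The backreference `\1` re-matches whatever the first group consumed, character for character.
Walking the string: at [0:4] match 'llll', group 1 = 'l'; at [4:10] match '777777', group 1 = '7'; at [10:16] match 'oooooo', group 1 = 'o'; at [16:22] match 'qqqqqq', group 1 = 'q'; at [22:27] match '44444', group 1 = '4'; ….
With a single group, `findall` returns only what that group captured — 6 items.

['l', '7', 'o', 'q', '4', '0']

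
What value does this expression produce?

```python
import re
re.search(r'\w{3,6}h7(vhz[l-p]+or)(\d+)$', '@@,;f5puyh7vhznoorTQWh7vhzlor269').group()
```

'oorTQWh7vhzlor269'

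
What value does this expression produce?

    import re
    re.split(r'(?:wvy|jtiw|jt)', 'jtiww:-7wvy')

['', 'w:-7', '']

`|` is ordered: at each position the engine commits to the first alternative that works.
Matches to split on: at [0:4] → 'jtiw'; at [8:11] → 'wvy'.
Splitting on the pattern gives 3 pieces.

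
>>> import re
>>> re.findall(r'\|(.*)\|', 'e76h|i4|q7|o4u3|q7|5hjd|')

['i4|q7|o4u3|q7|5hjd']

Walking the string: at [4:24] match '|i4|q7|o4u3|q7|5hjd|', group 1 = 'i4|q7|o4u3|q7|5hjd'.
`findall` collects group 1 from the one match (1 total).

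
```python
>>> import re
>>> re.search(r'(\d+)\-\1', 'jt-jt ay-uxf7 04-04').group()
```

`\1` has to match the exact text group 1 already captured.
Unlike `match`, `search` isn't anchored — it looks for the pattern anywhere in the string.
The match spans [14:19] → '04-04'.
Captured: group 1 = '04'.

'04-04'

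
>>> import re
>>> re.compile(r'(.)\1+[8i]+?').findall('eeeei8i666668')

['e', '6']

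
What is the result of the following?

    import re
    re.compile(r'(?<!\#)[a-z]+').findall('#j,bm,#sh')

['bm', 'h']

Because the assertion is negative and zero-width, positions next to the forbidden text are skipped.
`findall` yields the raw match text (2 of them) because the pattern has no groups.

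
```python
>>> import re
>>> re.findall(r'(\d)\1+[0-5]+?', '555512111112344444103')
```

['5', '1', '4']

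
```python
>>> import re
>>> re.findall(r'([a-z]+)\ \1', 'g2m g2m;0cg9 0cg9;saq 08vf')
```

[]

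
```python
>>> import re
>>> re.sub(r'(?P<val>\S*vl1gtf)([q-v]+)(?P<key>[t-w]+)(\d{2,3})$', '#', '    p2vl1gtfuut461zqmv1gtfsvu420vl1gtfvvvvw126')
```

`sub` substitutes '#' at each match site.

'    #'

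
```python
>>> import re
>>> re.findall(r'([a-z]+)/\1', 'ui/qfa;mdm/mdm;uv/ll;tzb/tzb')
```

A backreference is literal: `\1` must see the identical characters the first group matched.
One capturing group, so `findall` returns just the captured substring from each match — 2 in all.

['mdm', 'tzb']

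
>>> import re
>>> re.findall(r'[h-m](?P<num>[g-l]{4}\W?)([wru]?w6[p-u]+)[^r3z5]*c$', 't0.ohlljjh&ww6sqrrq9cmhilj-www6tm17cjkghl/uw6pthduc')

[('ljjh&', 'ww6sqrrq')]

Pattern: a character in [h-m]; then exactly 4 of a character in [g-l], then optionally a non-word character (captured as 'num'); then optionally one of [wru], then the literal 'w6', then one or more of a character in [p-u] (captured); then zero or more of any character except [r3z5], then the literal 'c'; then anchored at the end.
With 2 capturing groups, `findall` returns a 2-tuple per match.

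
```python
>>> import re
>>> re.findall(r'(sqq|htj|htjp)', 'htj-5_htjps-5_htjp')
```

['htj', 'htj', 'htj']

The regex engine tests alternatives in the order written; an earlier branch that matches wins even if a later one would match more.
One capturing group, so `findall` returns just the captured substring from each match — 3 in all.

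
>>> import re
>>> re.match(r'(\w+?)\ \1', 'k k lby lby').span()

`\1` is not a pattern — it's the concrete string captured by group 1, re-applied verbatim.
`re.match` only tries the pattern at the start of the string.
The match spans [0:3] → 'k k'.
Captured: group 1 = 'k'.

(0, 3)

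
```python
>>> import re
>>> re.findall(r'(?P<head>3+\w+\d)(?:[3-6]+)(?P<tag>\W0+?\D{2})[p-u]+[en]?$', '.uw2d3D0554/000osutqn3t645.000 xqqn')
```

This matches one or more of a literal '3', then one or more of a word character, then a digit (captured as 'head'); then one or more of a character in [3-6] (non-capturing group); then a non-word character, then one or more of a literal '0' (lazy), then exactly 2 of a non-digit (captured as 'tag'); then one or more of a character in [p-u], then optionally one of [en]; then anchored at the end.
Walking the string: at [21:35] match '3t645.000 xqqn', groups = ('3t64', '.000 x').
`findall` packs the 2 group values into a tuple for every match.

[('3t64', '.000 x')]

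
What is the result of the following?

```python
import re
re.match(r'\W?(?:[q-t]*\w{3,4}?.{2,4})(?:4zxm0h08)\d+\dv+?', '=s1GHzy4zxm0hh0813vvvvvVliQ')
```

None

`re.match` only tries the pattern at the start of the string.
Here the string doesn't start with a match, so the call returns None.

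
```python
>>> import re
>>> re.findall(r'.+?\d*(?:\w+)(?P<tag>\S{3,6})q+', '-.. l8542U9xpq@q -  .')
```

['pq@']

The pattern matches one or more of any character (lazy); then zero or more of a digit; then one or more of a word character (non-capturing group); then 3 to 6 of a non-whitespace character (captured as 'tag'); then one or more of a literal 'q'.
With a single group, `findall` returns only what that group captured — 1 item.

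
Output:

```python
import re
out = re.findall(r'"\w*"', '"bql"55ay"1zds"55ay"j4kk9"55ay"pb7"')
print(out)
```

Since nothing is captured, `findall` lists the 4 matched substrings directly.

['"bql"', '"1zds"', '"j4kk9"', '"pb7"']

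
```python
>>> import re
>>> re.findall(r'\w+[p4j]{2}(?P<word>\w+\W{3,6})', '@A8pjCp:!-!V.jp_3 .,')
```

['Cp:!-!']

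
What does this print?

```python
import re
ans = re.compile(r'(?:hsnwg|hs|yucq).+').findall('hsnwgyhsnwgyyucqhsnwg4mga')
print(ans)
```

['hsnwgyhsnwgyyucqhsnwg4mga']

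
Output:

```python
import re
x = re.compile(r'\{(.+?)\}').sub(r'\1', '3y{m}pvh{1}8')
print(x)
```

3ympvh18

Because the quantifier is non-greedy, it stops expanding at the earliest point where the rest of the pattern can succeed.
Matches: at [2:5] → '{m}'; at [8:11] → '{1}'.
The replacement refers to a captured group, so each match is rewritten using its own captured text.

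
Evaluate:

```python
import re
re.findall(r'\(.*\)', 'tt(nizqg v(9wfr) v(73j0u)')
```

Matches: at [2:25] → '(nizqg v(9wfr) v(73j0u)'.
Since nothing is captured, `findall` lists the 1 matched substring directly.

['(nizqg v(9wfr) v(73j0u)']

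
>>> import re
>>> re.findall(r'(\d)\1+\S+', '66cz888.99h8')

['6']

A backreference is literal: `\1` must see the identical characters the first group matched.
`findall` collects group 1 from the one match (1 total).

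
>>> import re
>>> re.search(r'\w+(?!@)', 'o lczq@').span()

(0, 1)

The negative lookaround is zero-width — it rules out positions where the adjacent text would match, without consuming anything.
The match spans [0:1] → 'o'.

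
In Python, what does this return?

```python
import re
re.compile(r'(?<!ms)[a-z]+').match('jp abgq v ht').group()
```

'jp'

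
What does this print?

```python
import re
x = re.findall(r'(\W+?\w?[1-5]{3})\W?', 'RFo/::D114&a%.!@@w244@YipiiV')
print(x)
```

['/::D114', '%.!@@w244']

This matches one or more of a non-word character (lazy), then optionally a word character, then exactly 3 of a character in [1-5] (captured); then optionally a non-word character.
Walking the string: at [3:11] match '/::D114&', group 1 = '/::D114'; at [12:22] match '%.!@@w244@', group 1 = '%.!@@w244'.
`findall` collects group 1 from each match (2 total).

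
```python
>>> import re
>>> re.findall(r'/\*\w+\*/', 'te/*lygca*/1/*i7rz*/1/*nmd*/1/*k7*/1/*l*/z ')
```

['/*lygca*/', '/*i7rz*/', '/*nmd*/', '/*k7*/', '/*l*/']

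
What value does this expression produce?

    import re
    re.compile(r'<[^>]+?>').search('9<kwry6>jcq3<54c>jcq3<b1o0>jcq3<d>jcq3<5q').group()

'<kwry6>'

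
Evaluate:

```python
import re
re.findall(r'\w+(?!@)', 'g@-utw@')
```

['ut']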